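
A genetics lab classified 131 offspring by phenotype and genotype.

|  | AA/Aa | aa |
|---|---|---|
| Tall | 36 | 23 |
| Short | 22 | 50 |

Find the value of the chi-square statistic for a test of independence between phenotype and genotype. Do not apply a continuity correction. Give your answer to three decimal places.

Row totals: 59, 72. Column totals: 58, 73. Grand total N = 131.
Expected counts (row total × column total / N):
  Tall, AA/Aa: 59×58/131 = 26.1221
  Tall, aa: 59×73/131 = 32.8779
  Short, AA/Aa: 72×58/131 = 31.8779
  Short, aa: 72×73/131 = 40.1221
Contributions (O − E)²/E:
  (36 − 26.1221)²/26.1221 = 3.7353
  (23 − 32.8779)²/32.8779 = 2.9677
  (22 − 31.8779)²/31.8779 = 3.0608
  (50 − 40.1221)²/40.1221 = 2.4319
χ² = 3.7353 + 2.9677 + 3.0608 + 2.4319 = 12.196

12.196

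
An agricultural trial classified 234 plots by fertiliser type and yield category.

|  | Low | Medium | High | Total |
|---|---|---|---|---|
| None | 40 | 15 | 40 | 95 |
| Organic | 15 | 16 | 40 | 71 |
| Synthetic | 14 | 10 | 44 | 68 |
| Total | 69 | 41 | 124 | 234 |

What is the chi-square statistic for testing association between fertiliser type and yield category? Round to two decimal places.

14.16

Grand total N = 234.
Expected counts (row total × column total / N):
  None, Low: 95×69/234 = 28.013
  None, Medium: 95×41/234 = 16.645
  None, High: 95×124/234 = 50.342
  Organic, Low: 71×69/234 = 20.936
  Organic, Medium: 71×41/234 = 12.440
  Organic, High: 71×124/234 = 37.624
  Synthetic, Low: 68×69/234 = 20.051
  Synthetic, Medium: 68×41/234 = 11.915
  Synthetic, High: 68×124/234 = 36.034
Contributions (O − E)²/E:
  (40 − 28.013)²/28.013 = 5.1293
  (15 − 16.645)²/16.645 = 0.1626
  (40 − 50.342)²/50.342 = 2.1246
  (15 − 20.936)²/20.936 = 1.6830
  (16 − 12.440)²/12.440 = 1.0188
  (40 − 37.624)²/37.624 = 0.1500
  (14 − 20.051)²/20.051 = 1.8261
  (10 − 11.915)²/11.915 = 0.3078
  (44 − 36.034)²/36.034 = 1.7610
χ² = 5.1293 + 0.1626 + 2.1246 + 1.6830 + 1.0188 + 0.1500 + 1.8261 + 0.3078 + 1.7610 = 14.16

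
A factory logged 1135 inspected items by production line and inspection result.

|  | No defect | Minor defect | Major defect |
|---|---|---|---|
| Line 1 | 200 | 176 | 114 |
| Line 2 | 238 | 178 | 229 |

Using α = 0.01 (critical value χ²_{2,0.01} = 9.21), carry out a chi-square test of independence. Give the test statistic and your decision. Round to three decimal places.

21.091; reject H₀

Row totals: 490, 645. Column totals: 438, 354, 343. Grand total N = 1135.
Expected counts (row total × column total / N):
  Line 1, No defect: 490×438/1135 = 189.0925
  Line 1, Minor defect: 490×354/1135 = 152.8282
  Line 1, Major defect: 490×343/1135 = 148.0793
  Line 2, No defect: 645×438/1135 = 248.9075
  Line 2, Minor defect: 645×354/1135 = 201.1718
  Line 2, Major defect: 645×343/1135 = 194.9207
Contributions (O − E)²/E:
  (200 − 189.0925)²/189.0925 = 0.6292
  (176 − 152.8282)²/152.8282 = 3.5133
  (114 − 148.0793)²/148.0793 = 7.8431
  (238 − 248.9075)²/248.9075 = 0.4780
  (178 − 201.1718)²/201.1718 = 2.6690
  (229 − 194.9207)²/194.9207 = 5.9583
χ² = 0.6292 + 3.5133 + 7.8431 + 0.4780 + 2.6690 + 5.9583 = 21.091
df = (2−1)(3−1) = 2. Since 21.091 > 9.21, reject the null hypothesis of independence at α = 0.01.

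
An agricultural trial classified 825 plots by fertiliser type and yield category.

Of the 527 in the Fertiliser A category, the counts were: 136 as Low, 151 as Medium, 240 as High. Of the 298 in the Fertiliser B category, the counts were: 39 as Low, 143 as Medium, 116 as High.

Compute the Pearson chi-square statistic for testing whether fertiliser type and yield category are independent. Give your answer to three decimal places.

36.415

Row totals: 527, 298. Column totals: 175, 294, 356. Grand total N = 825.
Expected counts (row total × column total / N):
  Fertiliser A, Low: 527×175/825 = 111.7879
  Fertiliser A, Medium: 527×294/825 = 187.8036
  Fertiliser A, High: 527×356/825 = 227.4085
  Fertiliser B, Low: 298×175/825 = 63.2121
  Fertiliser B, Medium: 298×294/825 = 106.1964
  Fertiliser B, High: 298×356/825 = 128.5915
Contributions (O − E)²/E:
  (136 − 111.7879)²/111.7879 = 5.2441
  (151 − 187.8036)²/187.8036 = 7.2123
  (240 − 227.4085)²/227.4085 = 0.6972
  (39 − 63.2121)²/63.2121 = 9.2739
  (143 − 106.1964)²/106.1964 = 12.7547
  (116 − 128.5915)²/128.5915 = 1.2329
χ² = 5.2441 + 7.2123 + 0.6972 + 9.2739 + 12.7547 + 1.2329 = 36.415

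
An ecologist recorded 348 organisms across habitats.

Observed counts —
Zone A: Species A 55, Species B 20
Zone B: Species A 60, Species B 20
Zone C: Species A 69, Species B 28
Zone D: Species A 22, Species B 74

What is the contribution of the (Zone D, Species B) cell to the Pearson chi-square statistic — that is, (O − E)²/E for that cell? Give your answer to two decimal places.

Row total (Zone D) = 96; column total (Species B) = 142; N = 348.
Expected count E = 96 × 142 / 348 = 39.1724.
Contribution = (O − E)²/E = (74 − 39.1724)² / 39.1724 = 30.96.

30.96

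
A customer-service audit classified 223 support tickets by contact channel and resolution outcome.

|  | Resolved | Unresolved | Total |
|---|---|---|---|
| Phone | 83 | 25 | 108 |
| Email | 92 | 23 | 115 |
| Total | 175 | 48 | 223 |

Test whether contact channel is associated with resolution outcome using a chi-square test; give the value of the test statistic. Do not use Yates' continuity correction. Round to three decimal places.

Grand total N = 223.
Expected counts (row total × column total / N):
  Phone, Resolved: 108×175/223 = 84.7534
  Phone, Unresolved: 108×48/223 = 23.2466
  Email, Resolved: 115×175/223 = 90.2466
  Email, Unresolved: 115×48/223 = 24.7534
Contributions (O − E)²/E:
  (83 − 84.7534)²/84.7534 = 0.0363
  (25 − 23.2466)²/23.2466 = 0.1323
  (92 − 90.2466)²/90.2466 = 0.0341
  (23 − 24.7534)²/24.7534 = 0.1242
χ² = 0.0363 + 0.1323 + 0.0341 + 0.1242 = 0.327

0.327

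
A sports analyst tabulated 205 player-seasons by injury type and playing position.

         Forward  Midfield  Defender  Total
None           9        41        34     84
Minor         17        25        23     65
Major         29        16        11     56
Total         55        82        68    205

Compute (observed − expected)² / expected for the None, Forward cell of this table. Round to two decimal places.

8.13

Row total (None) = 84; column total (Forward) = 55; N = 205.
Expected count E = 84 × 55 / 205 = 22.537.
Contribution = (O − E)²/E = (9 − 22.537)² / 22.537 = 8.13.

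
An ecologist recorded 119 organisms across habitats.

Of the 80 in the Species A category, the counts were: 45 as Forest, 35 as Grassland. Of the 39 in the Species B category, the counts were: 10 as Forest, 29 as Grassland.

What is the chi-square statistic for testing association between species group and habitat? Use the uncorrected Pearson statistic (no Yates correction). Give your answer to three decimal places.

9.882

Row totals: 80, 39. Column totals: 55, 64. Grand total N = 119.
Expected counts (row total × column total / N):
  Species A, Forest: 80×55/119 = 36.9748
  Species A, Grassland: 80×64/119 = 43.0252
  Species B, Forest: 39×55/119 = 18.0252
  Species B, Grassland: 39×64/119 = 20.9748
Contributions (O − E)²/E:
  (45 − 36.9748)²/36.9748 = 1.7418
  (35 − 43.0252)²/43.0252 = 1.4969
  (10 − 18.0252)²/18.0252 = 3.5730
  (29 − 20.9748)²/20.9748 = 3.0705
χ² = 1.7418 + 1.4969 + 3.5730 + 3.0705 = 9.882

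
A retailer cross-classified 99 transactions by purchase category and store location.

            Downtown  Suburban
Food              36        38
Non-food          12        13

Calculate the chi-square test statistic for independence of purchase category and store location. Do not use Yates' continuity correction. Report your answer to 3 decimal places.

Row totals: 74, 25. Column totals: 48, 51. Grand total N = 99.
Expected counts (row total × column total / N):
  Food, Downtown: 74×48/99 = 35.8788
  Food, Suburban: 74×51/99 = 38.1212
  Non-food, Downtown: 25×48/99 = 12.1212
  Non-food, Suburban: 25×51/99 = 12.8788
Contributions (O − E)²/E:
  (36 − 35.8788)²/35.8788 = 0.0004
  (38 − 38.1212)²/38.1212 = 0.0004
  (12 − 12.1212)²/12.1212 = 0.0012
  (13 − 12.8788)²/12.8788 = 0.0011
χ² = 0.0004 + 0.0004 + 0.0012 + 0.0011 = 0.003

0.003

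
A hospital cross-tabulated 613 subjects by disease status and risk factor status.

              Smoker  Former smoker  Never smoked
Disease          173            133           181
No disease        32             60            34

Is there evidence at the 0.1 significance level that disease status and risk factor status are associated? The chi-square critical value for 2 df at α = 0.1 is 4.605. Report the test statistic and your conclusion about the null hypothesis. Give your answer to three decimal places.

Row totals: 487, 126. Column totals: 205, 193, 215. Grand total N = 613.
Expected counts (row total × column total / N):
  Disease, Smoker: 487×205/613 = 162.8630
  Disease, Former smoker: 487×193/613 = 153.3295
  Disease, Never smoked: 487×215/613 = 170.8075
  No disease, Smoker: 126×205/613 = 42.1370
  No disease, Former smoker: 126×193/613 = 39.6705
  No disease, Never smoked: 126×215/613 = 44.1925
Contributions (O − E)²/E:
  (173 − 162.8630)²/162.8630 = 0.6310
  (133 − 153.3295)²/153.3295 = 2.6954
  (181 − 170.8075)²/170.8075 = 0.6082
  (32 − 42.1370)²/42.1370 = 2.4387
  (60 − 39.6705)²/39.6705 = 10.4180
  (34 − 44.1925)²/44.1925 = 2.3508
χ² = 0.6310 + 2.6954 + 0.6082 + 2.4387 + 10.4180 + 2.3508 = 19.142
df = (2−1)(3−1) = 2. Since 19.142 > 4.605, reject the null hypothesis of independence at α = 0.1.

19.142; reject H₀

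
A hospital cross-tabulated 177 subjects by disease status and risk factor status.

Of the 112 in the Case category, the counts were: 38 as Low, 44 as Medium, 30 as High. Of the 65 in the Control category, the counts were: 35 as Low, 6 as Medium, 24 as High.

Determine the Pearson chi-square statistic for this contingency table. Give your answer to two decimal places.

Row totals: 112, 65. Column totals: 73, 50, 54. Grand total N = 177.
Expected counts (row total × column total / N):
  Case, Low: 112×73/177 = 46.192
  Case, Medium: 112×50/177 = 31.638
  Case, High: 112×54/177 = 34.169
  Control, Low: 65×73/177 = 26.808
  Control, Medium: 65×50/177 = 18.362
  Control, High: 65×54/177 = 19.831
Contributions (O − E)²/E:
  (38 − 46.192)²/46.192 = 1.4528
  (44 − 31.638)²/31.638 = 4.8302
  (30 − 34.169)²/34.169 = 0.5087
  (35 − 26.808)²/26.808 = 2.5033
  (6 − 18.362)²/18.362 = 8.3226
  (24 − 19.831)²/19.831 = 0.8764
χ² = 1.4528 + 4.8302 + 0.5087 + 2.5033 + 8.3226 + 0.8764 = 18.49

18.49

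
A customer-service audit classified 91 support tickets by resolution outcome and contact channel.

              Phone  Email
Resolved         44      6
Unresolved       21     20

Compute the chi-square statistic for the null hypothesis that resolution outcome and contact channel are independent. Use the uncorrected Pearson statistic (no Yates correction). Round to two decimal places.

14.93

Row totals: 50, 41. Column totals: 65, 26. Grand total N = 91.
Expected counts (row total × column total / N):
  Resolved, Phone: 50×65/91 = 35.714
  Resolved, Email: 50×26/91 = 14.286
  Unresolved, Phone: 41×65/91 = 29.286
  Unresolved, Email: 41×26/91 = 11.714
Contributions (O − E)²/E:
  (44 − 35.714)²/35.714 = 1.9224
  (6 − 14.286)²/14.286 = 4.8059
  (21 − 29.286)²/29.286 = 2.3444
  (20 − 11.714)²/11.714 = 5.8612
χ² = 1.9224 + 4.8059 + 2.3444 + 5.8612 = 14.93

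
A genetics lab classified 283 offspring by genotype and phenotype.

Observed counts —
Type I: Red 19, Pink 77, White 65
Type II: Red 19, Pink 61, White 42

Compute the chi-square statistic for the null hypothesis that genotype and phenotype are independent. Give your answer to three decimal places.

1.452

Row totals: 161, 122. Column totals: 38, 138, 107. Grand total N = 283.
Expected counts (row total × column total / N):
  Type I, Red: 161×38/283 = 21.6184
  Type I, Pink: 161×138/283 = 78.5088
  Type I, White: 161×107/283 = 60.8728
  Type II, Red: 122×38/283 = 16.3816
  Type II, Pink: 122×138/283 = 59.4912
  Type II, White: 122×107/283 = 46.1272
Contributions (O − E)²/E:
  (19 − 21.6184)²/21.6184 = 0.3171
  (77 − 78.5088)²/78.5088 = 0.0290
  (65 − 60.8728)²/60.8728 = 0.2798
  (19 − 16.3816)²/16.3816 = 0.4185
  (61 − 59.4912)²/59.4912 = 0.0383
  (42 − 46.1272)²/46.1272 = 0.3693
χ² = 0.3171 + 0.0290 + 0.2798 + 0.4185 + 0.0383 + 0.3693 = 1.452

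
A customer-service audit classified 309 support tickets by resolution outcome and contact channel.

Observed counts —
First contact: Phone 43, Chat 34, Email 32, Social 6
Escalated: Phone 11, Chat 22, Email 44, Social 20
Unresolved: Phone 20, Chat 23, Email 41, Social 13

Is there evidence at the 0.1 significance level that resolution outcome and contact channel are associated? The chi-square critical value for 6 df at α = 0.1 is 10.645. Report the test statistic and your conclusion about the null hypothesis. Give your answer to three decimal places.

Row totals: 115, 97, 97. Column totals: 74, 79, 117, 39. Grand total N = 309.
Expected counts (row total × column total / N):
  First contact, Phone: 115×74/309 = 27.5405
  First contact, Chat: 115×79/309 = 29.4013
  First contact, Email: 115×117/309 = 43.5437
  First contact, Social: 115×39/309 = 14.5146
  Escalated, Phone: 97×74/309 = 23.2298
  Escalated, Chat: 97×79/309 = 24.7994
  Escalated, Email: 97×117/309 = 36.7282
  Escalated, Social: 97×39/309 = 12.2427
  Unresolved, Phone: 97×74/309 = 23.2298
  Unresolved, Chat: 97×79/309 = 24.7994
  Unresolved, Email: 97×117/309 = 36.7282
  Unresolved, Social: 97×39/309 = 12.2427
Contributions (O − E)²/E:
  (43 − 27.5405)²/27.5405 = 8.6780
  (34 − 29.4013)²/29.4013 = 0.7193
  (32 − 43.5437)²/43.5437 = 3.0603
  (6 − 14.5146)²/14.5146 = 4.9949
  (11 − 23.2298)²/23.2298 = 6.4386
  (22 − 24.7994)²/24.7994 = 0.3160
  (44 − 36.7282)²/36.7282 = 1.4397
  (20 − 12.2427)²/12.2427 = 4.9152
  (20 − 23.2298)²/23.2298 = 0.4491
  (23 − 24.7994)²/24.7994 = 0.1306
  (41 − 36.7282)²/36.7282 = 0.4968
  (13 − 12.2427)²/12.2427 = 0.0468
χ² = 8.6780 + 0.7193 + 3.0603 + 4.9949 + 6.4386 + 0.3160 + 1.4397 + 4.9152 + 0.4491 + 0.1306 + 0.4968 + 0.0468 = 31.685
df = (3−1)(4−1) = 6. Since 31.685 > 10.645, reject the null hypothesis of independence at α = 0.1.

31.685; reject H₀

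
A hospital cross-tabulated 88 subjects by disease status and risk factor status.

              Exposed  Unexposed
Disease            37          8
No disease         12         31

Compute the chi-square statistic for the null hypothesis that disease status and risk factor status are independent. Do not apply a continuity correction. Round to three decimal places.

Row totals: 45, 43. Column totals: 49, 39. Grand total N = 88.
Expected counts (row total × column total / N):
  Disease, Exposed: 45×49/88 = 25.0568
  Disease, Unexposed: 45×39/88 = 19.9432
  No disease, Exposed: 43×49/88 = 23.9432
  No disease, Unexposed: 43×39/88 = 19.0568
Contributions (O − E)²/E:
  (37 − 25.0568)²/25.0568 = 5.6927
  (8 − 19.9432)²/19.9432 = 7.1523
  (12 − 23.9432)²/23.9432 = 5.9574
  (31 − 19.0568)²/19.0568 = 7.4850
χ² = 5.6927 + 7.1523 + 5.9574 + 7.4850 = 26.287

26.287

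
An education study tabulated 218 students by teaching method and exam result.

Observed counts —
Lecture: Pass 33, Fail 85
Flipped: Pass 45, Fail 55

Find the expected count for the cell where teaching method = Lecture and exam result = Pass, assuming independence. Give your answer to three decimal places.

42.220

Row total (Lecture) = 118; column total (Pass) = 78; grand total N = 218.
Expected count = (row total × column total) / N = 118 × 78 / 218 = 42.220.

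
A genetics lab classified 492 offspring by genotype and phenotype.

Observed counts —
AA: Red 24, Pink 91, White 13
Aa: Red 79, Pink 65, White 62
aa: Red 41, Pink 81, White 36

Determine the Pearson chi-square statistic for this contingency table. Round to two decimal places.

51.24

Row totals: 128, 206, 158. Column totals: 144, 237, 111. Grand total N = 492.
Expected counts (row total × column total / N):
  AA, Red: 128×144/492 = 37.463
  AA, Pink: 128×237/492 = 61.659
  AA, White: 128×111/492 = 28.878
  Aa, Red: 206×144/492 = 60.293
  Aa, Pink: 206×237/492 = 99.232
  Aa, White: 206×111/492 = 46.476
  aa, Red: 158×144/492 = 46.244
  aa, Pink: 158×237/492 = 76.110
  aa, White: 158×111/492 = 35.646
Contributions (O − E)²/E:
  (24 − 37.463)²/37.463 = 4.8382
  (91 − 61.659)²/61.659 = 13.9622
  (13 − 28.878)²/28.878 = 8.7302
  (79 − 60.293)²/60.293 = 5.8042
  (65 − 99.232)²/99.232 = 11.8090
  (62 − 46.476)²/46.476 = 5.1854
  (41 − 46.244)²/46.244 = 0.5947
  (81 − 76.110)²/76.110 = 0.3142
  (36 − 35.646)²/35.646 = 0.0035
χ² = 4.8382 + 13.9622 + 8.7302 + 5.8042 + 11.8090 + 5.1854 + 0.5947 + 0.3142 + 0.0035 = 51.24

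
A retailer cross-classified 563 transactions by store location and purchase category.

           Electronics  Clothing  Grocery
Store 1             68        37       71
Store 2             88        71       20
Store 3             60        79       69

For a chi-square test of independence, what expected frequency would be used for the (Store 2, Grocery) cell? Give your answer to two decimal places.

50.87

Row total (Store 2) = 179; column total (Grocery) = 160; grand total N = 563.
Expected count = (row total × column total) / N = 179 × 160 / 563 = 50.87.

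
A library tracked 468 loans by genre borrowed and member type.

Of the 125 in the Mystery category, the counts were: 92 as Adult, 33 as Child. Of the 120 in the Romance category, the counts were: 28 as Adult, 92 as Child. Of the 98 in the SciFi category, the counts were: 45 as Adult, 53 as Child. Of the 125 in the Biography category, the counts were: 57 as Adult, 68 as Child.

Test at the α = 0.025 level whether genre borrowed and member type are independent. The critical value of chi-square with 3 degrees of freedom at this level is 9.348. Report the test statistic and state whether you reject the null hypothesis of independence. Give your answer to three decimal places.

Row totals: 125, 120, 98, 125. Column totals: 222, 246. Grand total N = 468.
Expected counts (row total × column total / N):
  Mystery, Adult: 125×222/468 = 59.2949
  Mystery, Child: 125×246/468 = 65.7051
  Romance, Adult: 120×222/468 = 56.9231
  Romance, Child: 120×246/468 = 63.0769
  SciFi, Adult: 98×222/468 = 46.4872
  SciFi, Child: 98×246/468 = 51.5128
  Biography, Adult: 125×222/468 = 59.2949
  Biography, Child: 125×246/468 = 65.7051
Contributions (O − E)²/E:
  (92 − 59.2949)²/59.2949 = 18.0390
  (33 − 65.7051)²/65.7051 = 16.2792
  (28 − 56.9231)²/56.9231 = 14.6961
  (92 − 63.0769)²/63.0769 = 13.2623
  (45 − 46.4872)²/46.4872 = 0.0476
  (53 − 51.5128)²/51.5128 = 0.0429
  (57 − 59.2949)²/59.2949 = 0.0888
  (68 − 65.7051)²/65.7051 = 0.0802
χ² = 18.0390 + 16.2792 + 14.6961 + 13.2623 + 0.0476 + 0.0429 + 0.0888 + 0.0802 = 62.536
df = (4−1)(2−1) = 3. Since 62.536 > 9.348, reject the null hypothesis of independence at α = 0.025.

62.536; reject H₀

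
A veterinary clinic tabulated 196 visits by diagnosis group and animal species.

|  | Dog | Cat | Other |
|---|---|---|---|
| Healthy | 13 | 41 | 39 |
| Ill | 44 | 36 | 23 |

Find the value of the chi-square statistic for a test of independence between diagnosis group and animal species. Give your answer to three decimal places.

20.857

Row totals: 93, 103. Column totals: 57, 77, 62. Grand total N = 196.
Expected counts (row total × column total / N):
  Healthy, Dog: 93×57/196 = 27.0459
  Healthy, Cat: 93×77/196 = 36.5357
  Healthy, Other: 93×62/196 = 29.4184
  Ill, Dog: 103×57/196 = 29.9541
  Ill, Cat: 103×77/196 = 40.4643
  Ill, Other: 103×62/196 = 32.5816
Contributions (O − E)²/E:
  (13 − 27.0459)²/27.0459 = 7.2945
  (41 − 36.5357)²/36.5357 = 0.5455
  (39 − 29.4184)²/29.4184 = 3.1207
  (44 − 29.9541)²/29.9541 = 6.5863
  (36 − 40.4643)²/40.4643 = 0.4925
  (23 − 32.5816)²/32.5816 = 2.8178
χ² = 7.2945 + 0.5455 + 3.1207 + 6.5863 + 0.4925 + 2.8178 = 20.857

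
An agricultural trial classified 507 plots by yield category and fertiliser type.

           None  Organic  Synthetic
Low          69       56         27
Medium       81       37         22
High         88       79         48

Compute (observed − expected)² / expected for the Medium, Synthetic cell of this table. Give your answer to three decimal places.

Row total (Medium) = 140; column total (Synthetic) = 97; N = 507.
Expected count E = 140 × 97 / 507 = 26.7850.
Contribution = (O − E)²/E = (22 − 26.7850)² / 26.7850 = 0.855.

0.855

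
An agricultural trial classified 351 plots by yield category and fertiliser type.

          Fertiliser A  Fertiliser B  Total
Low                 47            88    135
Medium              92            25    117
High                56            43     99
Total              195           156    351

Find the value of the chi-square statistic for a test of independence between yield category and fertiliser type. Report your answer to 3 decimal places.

Grand total N = 351.
Expected counts (row total × column total / N):
  Low, Fertiliser A: 135×195/351 = 75.0000
  Low, Fertiliser B: 135×156/351 = 60.0000
  Medium, Fertiliser A: 117×195/351 = 65.0000
  Medium, Fertiliser B: 117×156/351 = 52.0000
  High, Fertiliser A: 99×195/351 = 55.0000
  High, Fertiliser B: 99×156/351 = 44.0000
Contributions (O − E)²/E:
  (47 − 75.0000)²/75.0000 = 10.4533
  (88 − 60.0000)²/60.0000 = 13.0667
  (92 − 65.0000)²/65.0000 = 11.2154
  (25 − 52.0000)²/52.0000 = 14.0192
  (56 − 55.0000)²/55.0000 = 0.0182
  (43 − 44.0000)²/44.0000 = 0.0227
χ² = 10.4533 + 13.0667 + 11.2154 + 14.0192 + 0.0182 + 0.0227 = 48.796

48.796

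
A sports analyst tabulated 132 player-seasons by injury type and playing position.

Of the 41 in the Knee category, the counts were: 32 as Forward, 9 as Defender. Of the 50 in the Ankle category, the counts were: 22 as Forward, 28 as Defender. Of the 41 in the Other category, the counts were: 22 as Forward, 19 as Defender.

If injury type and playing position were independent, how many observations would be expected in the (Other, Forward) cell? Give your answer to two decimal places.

23.61

Row total (Other) = 41; column total (Forward) = 76; grand total N = 132.
Expected count = (row total × column total) / N = 41 × 76 / 132 = 23.61.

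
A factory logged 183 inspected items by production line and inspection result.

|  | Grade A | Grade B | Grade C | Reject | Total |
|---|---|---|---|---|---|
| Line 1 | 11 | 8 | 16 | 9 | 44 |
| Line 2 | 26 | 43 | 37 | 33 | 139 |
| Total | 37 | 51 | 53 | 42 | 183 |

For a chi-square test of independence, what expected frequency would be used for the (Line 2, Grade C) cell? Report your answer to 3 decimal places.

40.257

Row total (Line 2) = 139; column total (Grade C) = 53; grand total N = 183.
Expected count = (row total × column total) / N = 139 × 53 / 183 = 40.257.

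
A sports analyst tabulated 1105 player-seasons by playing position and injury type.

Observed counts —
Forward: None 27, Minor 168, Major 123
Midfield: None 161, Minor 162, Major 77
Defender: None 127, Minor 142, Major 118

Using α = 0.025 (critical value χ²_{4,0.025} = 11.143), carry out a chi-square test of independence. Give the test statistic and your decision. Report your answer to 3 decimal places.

101.774; reject H₀

Row totals: 318, 400, 387. Column totals: 315, 472, 318. Grand total N = 1105.
Expected counts (row total × column total / N):
  Forward, None: 318×315/1105 = 90.6516
  Forward, Minor: 318×472/1105 = 135.8335
  Forward, Major: 318×318/1105 = 91.5149
  Midfield, None: 400×315/1105 = 114.0271
  Midfield, Minor: 400×472/1105 = 170.8597
  Midfield, Major: 400×318/1105 = 115.1131
  Defender, None: 387×315/1105 = 110.3213
  Defender, Minor: 387×472/1105 = 165.3068
  Defender, Major: 387×318/1105 = 111.3719
Contributions (O − E)²/E:
  (27 − 90.6516)²/90.6516 = 44.6934
  (168 − 135.8335)²/135.8335 = 7.6173
  (123 − 91.5149)²/91.5149 = 10.8322
  (161 − 114.0271)²/114.0271 = 19.3503
  (162 − 170.8597)²/170.8597 = 0.4594
  (77 − 115.1131)²/115.1131 = 12.6190
  (127 − 110.3213)²/110.3213 = 2.5215
  (142 − 165.3068)²/165.3068 = 3.2861
  (118 − 111.3719)²/111.3719 = 0.3945
χ² = 44.6934 + 7.6173 + 10.8322 + 19.3503 + 0.4594 + 12.6190 + 2.5215 + 3.2861 + 0.3945 = 101.774
df = (3−1)(3−1) = 4. Since 101.774 > 11.143, reject the null hypothesis of independence at α = 0.025.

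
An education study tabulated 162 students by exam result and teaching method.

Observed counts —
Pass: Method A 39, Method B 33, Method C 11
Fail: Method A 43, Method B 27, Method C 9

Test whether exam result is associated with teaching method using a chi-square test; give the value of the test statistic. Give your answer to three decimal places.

0.897

Row totals: 83, 79. Column totals: 82, 60, 20. Grand total N = 162.
Expected counts (row total × column total / N):
  Pass, Method A: 83×82/162 = 42.0123
  Pass, Method B: 83×60/162 = 30.7407
  Pass, Method C: 83×20/162 = 10.2469
  Fail, Method A: 79×82/162 = 39.9877
  Fail, Method B: 79×60/162 = 29.2593
  Fail, Method C: 79×20/162 = 9.7531
Contributions (O − E)²/E:
  (39 − 42.0123)²/42.0123 = 0.2160
  (33 − 30.7407)²/30.7407 = 0.1660
  (11 − 10.2469)²/10.2469 = 0.0553
  (43 − 39.9877)²/39.9877 = 0.2269
  (27 − 29.2593)²/29.2593 = 0.1745
  (9 − 9.7531)²/9.7531 = 0.0582
χ² = 0.2160 + 0.1660 + 0.0553 + 0.2269 + 0.1745 + 0.0582 = 0.897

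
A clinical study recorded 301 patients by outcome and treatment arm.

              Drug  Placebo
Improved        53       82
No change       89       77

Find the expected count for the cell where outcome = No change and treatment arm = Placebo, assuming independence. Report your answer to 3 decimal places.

87.688

Row total (No change) = 166; column total (Placebo) = 159; grand total N = 301.
Expected count = (row total × column total) / N = 166 × 159 / 301 = 87.688.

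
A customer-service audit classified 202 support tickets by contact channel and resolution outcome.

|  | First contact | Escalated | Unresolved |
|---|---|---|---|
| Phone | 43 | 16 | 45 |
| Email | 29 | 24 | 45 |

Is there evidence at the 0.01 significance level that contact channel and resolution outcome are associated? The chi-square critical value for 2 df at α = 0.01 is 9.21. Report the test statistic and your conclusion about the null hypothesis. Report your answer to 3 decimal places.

4.148; fail to reject H₀

Row totals: 104, 98. Column totals: 72, 40, 90. Grand total N = 202.
Expected counts (row total × column total / N):
  Phone, First contact: 104×72/202 = 37.0693
  Phone, Escalated: 104×40/202 = 20.5941
  Phone, Unresolved: 104×90/202 = 46.3366
  Email, First contact: 98×72/202 = 34.9307
  Email, Escalated: 98×40/202 = 19.4059
  Email, Unresolved: 98×90/202 = 43.6634
Contributions (O − E)²/E:
  (43 − 37.0693)²/37.0693 = 0.9488
  (16 − 20.5941)²/20.5941 = 1.0248
  (45 − 46.3366)²/46.3366 = 0.0386
  (29 − 34.9307)²/34.9307 = 1.0069
  (24 − 19.4059)²/19.4059 = 1.0876
  (45 − 43.6634)²/43.6634 = 0.0409
χ² = 0.9488 + 1.0248 + 0.0386 + 1.0069 + 1.0876 + 0.0409 = 4.148
df = (2−1)(3−1) = 2. Since 4.148 < 9.21, fail to reject the null hypothesis of independence at α = 0.01.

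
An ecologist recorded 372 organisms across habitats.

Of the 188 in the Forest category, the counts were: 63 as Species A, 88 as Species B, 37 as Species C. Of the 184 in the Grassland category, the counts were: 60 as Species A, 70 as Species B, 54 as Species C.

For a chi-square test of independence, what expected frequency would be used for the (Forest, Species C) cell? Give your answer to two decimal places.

45.99

Row total (Forest) = 188; column total (Species C) = 91; grand total N = 372.
Expected count = (row total × column total) / N = 188 × 91 / 372 = 45.99.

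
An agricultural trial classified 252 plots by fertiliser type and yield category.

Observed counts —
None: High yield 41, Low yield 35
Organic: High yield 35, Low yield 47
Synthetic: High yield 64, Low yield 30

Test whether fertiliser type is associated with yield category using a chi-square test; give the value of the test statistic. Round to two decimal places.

Row totals: 76, 82, 94. Column totals: 140, 112. Grand total N = 252.
Expected counts (row total × column total / N):
  None, High yield: 76×140/252 = 42.222
  None, Low yield: 76×112/252 = 33.778
  Organic, High yield: 82×140/252 = 45.556
  Organic, Low yield: 82×112/252 = 36.444
  Synthetic, High yield: 94×140/252 = 52.222
  Synthetic, Low yield: 94×112/252 = 41.778
Contributions (O − E)²/E:
  (41 − 42.222)²/42.222 = 0.0354
  (35 − 33.778)²/33.778 = 0.0442
  (35 − 45.556)²/45.556 = 2.4460
  (47 − 36.444)²/36.444 = 3.0575
  (64 − 52.222)²/52.222 = 2.6564
  (30 − 41.778)²/41.778 = 3.3204
χ² = 0.0354 + 0.0442 + 2.4460 + 3.0575 + 2.6564 + 3.3204 = 11.56

11.56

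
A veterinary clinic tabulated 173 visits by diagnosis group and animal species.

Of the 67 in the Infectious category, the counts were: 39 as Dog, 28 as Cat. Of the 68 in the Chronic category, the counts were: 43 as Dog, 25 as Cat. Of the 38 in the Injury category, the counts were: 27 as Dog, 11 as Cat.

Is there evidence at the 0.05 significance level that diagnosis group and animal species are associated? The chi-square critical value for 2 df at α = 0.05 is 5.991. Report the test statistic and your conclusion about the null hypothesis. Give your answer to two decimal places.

Row totals: 67, 68, 38. Column totals: 109, 64. Grand total N = 173.
Expected counts (row total × column total / N):
  Infectious, Dog: 67×109/173 = 42.214
  Infectious, Cat: 67×64/173 = 24.786
  Chronic, Dog: 68×109/173 = 42.844
  Chronic, Cat: 68×64/173 = 25.156
  Injury, Dog: 38×109/173 = 23.942
  Injury, Cat: 38×64/173 = 14.058
Contributions (O − E)²/E:
  (39 − 42.214)²/42.214 = 0.2447
  (28 − 24.786)²/24.786 = 0.4168
  (43 − 42.844)²/42.844 = 0.0006
  (25 − 25.156)²/25.156 = 0.0010
  (27 − 23.942)²/23.942 = 0.3906
  (11 − 14.058)²/14.058 = 0.6652
χ² = 0.2447 + 0.4168 + 0.0006 + 0.0010 + 0.3906 + 0.6652 = 1.72
df = (3−1)(2−1) = 2. Since 1.72 < 5.991, fail to reject the null hypothesis of independence at α = 0.05.

1.72; fail to reject H₀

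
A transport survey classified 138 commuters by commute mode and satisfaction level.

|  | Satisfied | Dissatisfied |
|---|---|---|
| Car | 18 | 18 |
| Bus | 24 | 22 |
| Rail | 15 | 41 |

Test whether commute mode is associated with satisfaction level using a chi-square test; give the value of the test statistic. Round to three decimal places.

8.234

Row totals: 36, 46, 56. Column totals: 57, 81. Grand total N = 138.
Expected counts (row total × column total / N):
  Car, Satisfied: 36×57/138 = 14.8696
  Car, Dissatisfied: 36×81/138 = 21.1304
  Bus, Satisfied: 46×57/138 = 19.0000
  Bus, Dissatisfied: 46×81/138 = 27.0000
  Rail, Satisfied: 56×57/138 = 23.1304
  Rail, Dissatisfied: 56×81/138 = 32.8696
Contributions (O − E)²/E:
  (18 − 14.8696)²/14.8696 = 0.6590
  (18 − 21.1304)²/21.1304 = 0.4638
  (24 − 19.0000)²/19.0000 = 1.3158
  (22 − 27.0000)²/27.0000 = 0.9259
  (15 − 23.1304)²/23.1304 = 2.8579
  (41 − 32.8696)²/32.8696 = 2.0111
χ² = 0.6590 + 0.4638 + 1.3158 + 0.9259 + 2.8579 + 2.0111 = 8.234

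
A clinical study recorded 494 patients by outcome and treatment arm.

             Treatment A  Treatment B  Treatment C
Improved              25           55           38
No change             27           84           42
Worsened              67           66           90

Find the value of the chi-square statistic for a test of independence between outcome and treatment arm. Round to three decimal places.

Row totals: 118, 153, 223. Column totals: 119, 205, 170. Grand total N = 494.
Expected counts (row total × column total / N):
  Improved, Treatment A: 118×119/494 = 28.4251
  Improved, Treatment B: 118×205/494 = 48.9676
  Improved, Treatment C: 118×170/494 = 40.6073
  No change, Treatment A: 153×119/494 = 36.8563
  No change, Treatment B: 153×205/494 = 63.4919
  No change, Treatment C: 153×170/494 = 52.6518
  Worsened, Treatment A: 223×119/494 = 53.7186
  Worsened, Treatment B: 223×205/494 = 92.5405
  Worsened, Treatment C: 223×170/494 = 76.7409
Contributions (O − E)²/E:
  (25 − 28.4251)²/28.4251 = 0.4127
  (55 − 48.9676)²/48.9676 = 0.7431
  (38 − 40.6073)²/40.6073 = 0.1674
  (27 − 36.8563)²/36.8563 = 2.6358
  (84 − 63.4919)²/63.4919 = 6.6242
  (42 − 52.6518)²/52.6518 = 2.1549
  (67 − 53.7186)²/53.7186 = 3.2837
  (66 − 92.5405)²/92.5405 = 7.6118
  (90 − 76.7409)²/76.7409 = 2.2909
χ² = 0.4127 + 0.7431 + 0.1674 + 2.6358 + 6.6242 + 2.1549 + 3.2837 + 7.6118 + 2.2909 = 25.925

25.925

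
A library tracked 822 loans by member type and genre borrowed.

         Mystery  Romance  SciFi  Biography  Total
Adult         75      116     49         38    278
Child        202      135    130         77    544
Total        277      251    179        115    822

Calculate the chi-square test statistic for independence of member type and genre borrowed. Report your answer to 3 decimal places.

Grand total N = 822.
Expected counts (row total × column total / N):
  Adult, Mystery: 278×277/822 = 93.68127
  Adult, Romance: 278×251/822 = 84.88808
  Adult, SciFi: 278×179/822 = 60.53771
  Adult, Biography: 278×115/822 = 38.89294
  Child, Mystery: 544×277/822 = 183.31873
  Child, Romance: 544×251/822 = 166.11192
  Child, SciFi: 544×179/822 = 118.46229
  Child, Biography: 544×115/822 = 76.10706
Contributions (O − E)²/E:
  (75 − 93.68127)²/93.68127 = 3.7253
  (116 − 84.88808)²/84.88808 = 11.4027
  (49 − 60.53771)²/60.53771 = 2.1989
  (38 − 38.89294)²/38.89294 = 0.0205
  (202 − 183.31873)²/183.31873 = 1.9037
  (135 − 166.11192)²/166.11192 = 5.8271
  (130 − 118.46229)²/118.46229 = 1.1237
  (77 − 76.10706)²/76.10706 = 0.0105
χ² = 3.7253 + 11.4027 + 2.1989 + 0.0205 + 1.9037 + 5.8271 + 1.1237 + 0.0105 = 26.212

26.212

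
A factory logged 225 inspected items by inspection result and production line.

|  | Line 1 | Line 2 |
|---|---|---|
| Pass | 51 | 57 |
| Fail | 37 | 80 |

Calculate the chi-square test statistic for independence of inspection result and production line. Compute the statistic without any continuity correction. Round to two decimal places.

5.74

Row totals: 108, 117. Column totals: 88, 137. Grand total N = 225.
Expected counts (row total × column total / N):
  Pass, Line 1: 108×88/225 = 42.240
  Pass, Line 2: 108×137/225 = 65.760
  Fail, Line 1: 117×88/225 = 45.760
  Fail, Line 2: 117×137/225 = 71.240
Contributions (O − E)²/E:
  (51 − 42.240)²/42.240 = 1.8167
  (57 − 65.760)²/65.760 = 1.1669
  (37 − 45.760)²/45.760 = 1.6770
  (80 − 71.240)²/71.240 = 1.0772
χ² = 1.8167 + 1.1669 + 1.6770 + 1.0772 = 5.74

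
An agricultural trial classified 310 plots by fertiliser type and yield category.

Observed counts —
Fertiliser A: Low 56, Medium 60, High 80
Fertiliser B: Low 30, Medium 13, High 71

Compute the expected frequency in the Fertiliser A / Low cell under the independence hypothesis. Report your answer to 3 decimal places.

54.374

Row total (Fertiliser A) = 196; column total (Low) = 86; grand total N = 310.
Expected count = (row total × column total) / N = 196 × 86 / 310 = 54.374.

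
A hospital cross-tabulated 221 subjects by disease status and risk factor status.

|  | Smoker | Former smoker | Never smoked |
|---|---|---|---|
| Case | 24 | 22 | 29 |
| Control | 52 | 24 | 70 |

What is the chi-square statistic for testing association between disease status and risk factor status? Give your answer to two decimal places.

Row totals: 75, 146. Column totals: 76, 46, 99. Grand total N = 221.
Expected counts (row total × column total / N):
  Case, Smoker: 75×76/221 = 25.792
  Case, Former smoker: 75×46/221 = 15.611
  Case, Never smoked: 75×99/221 = 33.597
  Control, Smoker: 146×76/221 = 50.208
  Control, Former smoker: 146×46/221 = 30.389
  Control, Never smoked: 146×99/221 = 65.403
Contributions (O − E)²/E:
  (24 − 25.792)²/25.792 = 0.1245
  (22 − 15.611)²/15.611 = 2.6148
  (29 − 33.597)²/33.597 = 0.6290
  (52 − 50.208)²/50.208 = 0.0640
  (24 − 30.389)²/30.389 = 1.3432
  (70 − 65.403)²/65.403 = 0.3231
χ² = 0.1245 + 2.6148 + 0.6290 + 0.0640 + 1.3432 + 0.3231 = 5.10

5.10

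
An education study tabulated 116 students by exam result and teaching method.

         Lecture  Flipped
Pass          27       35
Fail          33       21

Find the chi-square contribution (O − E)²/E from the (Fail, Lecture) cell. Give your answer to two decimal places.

0.92

Row total (Fail) = 54; column total (Lecture) = 60; N = 116.
Expected count E = 54 × 60 / 116 = 27.931.
Contribution = (O − E)²/E = (33 − 27.931)² / 27.931 = 0.92.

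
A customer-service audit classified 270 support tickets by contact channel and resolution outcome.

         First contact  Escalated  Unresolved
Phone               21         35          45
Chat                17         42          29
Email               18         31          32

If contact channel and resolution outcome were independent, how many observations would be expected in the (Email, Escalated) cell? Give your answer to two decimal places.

32.40

Row total (Email) = 81; column total (Escalated) = 108; grand total N = 270.
Expected count = (row total × column total) / N = 81 × 108 / 270 = 32.40.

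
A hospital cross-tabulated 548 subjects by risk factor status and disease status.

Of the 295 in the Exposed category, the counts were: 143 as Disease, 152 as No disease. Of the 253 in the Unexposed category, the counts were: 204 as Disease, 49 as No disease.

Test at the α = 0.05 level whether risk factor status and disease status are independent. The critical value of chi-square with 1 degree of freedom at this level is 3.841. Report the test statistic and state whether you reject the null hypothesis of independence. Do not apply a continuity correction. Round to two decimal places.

Row totals: 295, 253. Column totals: 347, 201. Grand total N = 548.
Expected counts (row total × column total / N):
  Exposed, Disease: 295×347/548 = 186.797
  Exposed, No disease: 295×201/548 = 108.203
  Unexposed, Disease: 253×347/548 = 160.203
  Unexposed, No disease: 253×201/548 = 92.797
Contributions (O − E)²/E:
  (143 − 186.797)²/186.797 = 10.2688
  (152 − 108.203)²/108.203 = 17.7276
  (204 − 160.203)²/160.203 = 11.9734
  (49 − 92.797)²/92.797 = 20.6707
χ² = 10.2688 + 17.7276 + 11.9734 + 20.6707 = 60.64
df = (2−1)(2−1) = 1. Since 60.64 > 3.841, reject the null hypothesis of independence at α = 0.05.

60.64; reject H₀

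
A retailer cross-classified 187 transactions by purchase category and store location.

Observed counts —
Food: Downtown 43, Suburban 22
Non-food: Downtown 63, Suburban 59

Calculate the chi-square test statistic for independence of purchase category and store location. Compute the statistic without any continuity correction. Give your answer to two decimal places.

Row totals: 65, 122. Column totals: 106, 81. Grand total N = 187.
Expected counts (row total × column total / N):
  Food, Downtown: 65×106/187 = 36.845
  Food, Suburban: 65×81/187 = 28.155
  Non-food, Downtown: 122×106/187 = 69.155
  Non-food, Suburban: 122×81/187 = 52.845
Contributions (O − E)²/E:
  (43 − 36.845)²/36.845 = 1.0282
  (22 − 28.155)²/28.155 = 1.3456
  (63 − 69.155)²/69.155 = 0.5478
  (59 − 52.845)²/52.845 = 0.7169
χ² = 1.0282 + 1.3456 + 0.5478 + 0.7169 = 3.64

3.64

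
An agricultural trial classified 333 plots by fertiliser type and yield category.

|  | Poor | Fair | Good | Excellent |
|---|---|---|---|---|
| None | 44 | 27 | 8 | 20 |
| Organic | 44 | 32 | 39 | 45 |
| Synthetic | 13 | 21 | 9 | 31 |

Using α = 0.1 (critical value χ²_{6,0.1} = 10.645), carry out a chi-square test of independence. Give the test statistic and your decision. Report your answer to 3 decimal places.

30.841; reject H₀

Row totals: 99, 160, 74. Column totals: 101, 80, 56, 96. Grand total N = 333.
Expected counts (row total × column total / N):
  None, Poor: 99×101/333 = 30.0270
  None, Fair: 99×80/333 = 23.7838
  None, Good: 99×56/333 = 16.6486
  None, Excellent: 99×96/333 = 28.5405
  Organic, Poor: 160×101/333 = 48.5285
  Organic, Fair: 160×80/333 = 38.4384
  Organic, Good: 160×56/333 = 26.9069
  Organic, Excellent: 160×96/333 = 46.1261
  Synthetic, Poor: 74×101/333 = 22.4444
  Synthetic, Fair: 74×80/333 = 17.7778
  Synthetic, Good: 74×56/333 = 12.4444
  Synthetic, Excellent: 74×96/333 = 21.3333
Contributions (O − E)²/E:
  (44 − 30.0270)²/30.0270 = 6.5023
  (27 − 23.7838)²/23.7838 = 0.4349
  (8 − 16.6486)²/16.6486 = 4.4928
  (20 − 28.5405)²/28.5405 = 2.5557
  (44 − 48.5285)²/48.5285 = 0.4226
  (32 − 38.4384)²/38.4384 = 1.0784
  (39 − 26.9069)²/26.9069 = 5.4352
  (45 − 46.1261)²/46.1261 = 0.0275
  (13 − 22.4444)²/22.4444 = 3.9741
  (21 − 17.7778)²/17.7778 = 0.5840
  (9 − 12.4444)²/12.4444 = 0.9534
  (31 − 21.3333)²/21.3333 = 4.3802
χ² = 6.5023 + 0.4349 + 4.4928 + 2.5557 + 0.4226 + 1.0784 + 5.4352 + 0.0275 + 3.9741 + 0.5840 + 0.9534 + 4.3802 = 30.841
df = (3−1)(4−1) = 6. Since 30.841 > 10.645, reject the null hypothesis of independence at α = 0.1.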